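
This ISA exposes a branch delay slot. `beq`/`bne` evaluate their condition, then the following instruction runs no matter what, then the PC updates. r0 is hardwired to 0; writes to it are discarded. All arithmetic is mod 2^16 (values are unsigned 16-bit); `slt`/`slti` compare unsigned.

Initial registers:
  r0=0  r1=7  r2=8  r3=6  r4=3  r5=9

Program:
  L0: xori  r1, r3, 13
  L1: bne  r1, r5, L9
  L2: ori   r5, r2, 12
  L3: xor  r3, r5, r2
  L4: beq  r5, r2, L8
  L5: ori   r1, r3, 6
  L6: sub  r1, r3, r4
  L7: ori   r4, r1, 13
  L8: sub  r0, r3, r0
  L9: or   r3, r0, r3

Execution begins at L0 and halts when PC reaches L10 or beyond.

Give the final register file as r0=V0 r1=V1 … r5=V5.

r0=0 r1=11 r2=8 r3=6 r4=3 r5=12

  step pc=0: xori  r1, r3, 13  regs=(0,11,8,6,3,9)
  step pc=1: bne  r1, r5, L9  cond=T  regs=(0,11,8,6,3,9)
  step pc=2: ori   r5, r2, 12  regs=(0,11,8,6,3,12)
  step pc=9: or   r3, r0, r3  regs=(0,11,8,6,3,12)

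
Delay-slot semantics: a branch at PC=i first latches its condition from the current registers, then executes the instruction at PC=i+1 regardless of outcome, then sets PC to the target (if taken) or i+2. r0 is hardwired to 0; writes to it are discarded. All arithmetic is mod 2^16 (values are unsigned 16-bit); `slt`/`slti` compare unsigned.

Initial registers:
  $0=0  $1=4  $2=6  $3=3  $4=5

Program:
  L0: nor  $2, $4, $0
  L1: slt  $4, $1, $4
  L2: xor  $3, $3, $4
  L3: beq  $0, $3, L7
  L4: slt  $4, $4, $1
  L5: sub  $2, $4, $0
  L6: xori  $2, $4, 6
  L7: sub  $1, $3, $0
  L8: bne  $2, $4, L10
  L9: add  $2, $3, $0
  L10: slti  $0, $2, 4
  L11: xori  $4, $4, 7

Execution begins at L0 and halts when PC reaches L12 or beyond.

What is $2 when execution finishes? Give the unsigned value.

2

#0 nor  $2, $4, $0 ; 0/4/65530/3/5
#1 slt  $4, $1, $4 ; 0/4/65530/3/1
#2 xor  $3, $3, $4 ; 0/4/65530/2/1
#3 beq  $0, $3, L7 ; 0/4/65530/2/1 ; →fallthru
#4 slt  $4, $4, $1 ; 0/4/65530/2/1
#5 sub  $2, $4, $0 ; 0/4/1/2/1
#6 xori  $2, $4, 6 ; 0/4/7/2/1
#7 sub  $1, $3, $0 ; 0/2/7/2/1
#8 bne  $2, $4, L10 ; 0/2/7/2/1 ; →target
#9 add  $2, $3, $0 ; 0/2/2/2/1
#10 slti  $0, $2, 4 ; 0/2/2/2/1
#11 xori  $4, $4, 7 ; 0/2/2/2/6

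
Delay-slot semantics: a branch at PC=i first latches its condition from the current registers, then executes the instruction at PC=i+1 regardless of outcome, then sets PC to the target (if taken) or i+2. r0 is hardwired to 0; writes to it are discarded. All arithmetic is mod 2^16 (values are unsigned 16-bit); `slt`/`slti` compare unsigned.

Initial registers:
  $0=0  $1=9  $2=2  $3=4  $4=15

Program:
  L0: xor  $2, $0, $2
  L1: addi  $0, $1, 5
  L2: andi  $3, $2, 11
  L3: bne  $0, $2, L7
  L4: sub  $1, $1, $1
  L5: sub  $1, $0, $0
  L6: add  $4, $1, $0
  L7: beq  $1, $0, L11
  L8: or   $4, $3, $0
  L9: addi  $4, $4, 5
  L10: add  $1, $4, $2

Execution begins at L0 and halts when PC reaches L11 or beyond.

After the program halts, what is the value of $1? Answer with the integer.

[0] xor  $2, $0, $2  →  {$0:0, $1:9, $2:2, $3:4, $4:15}
[1] addi  $0, $1, 5  →  {$0:0, $1:9, $2:2, $3:4, $4:15}
[2] andi  $3, $2, 11  →  {$0:0, $1:9, $2:2, $3:2, $4:15}
[3] bne  $0, $2, L7  →  {$0:0, $1:9, $2:2, $3:2, $4:15}  ⟨branch taken⟩
[4] sub  $1, $1, $1  →  {$0:0, $1:0, $2:2, $3:2, $4:15}
[7] beq  $1, $0, L11  →  {$0:0, $1:0, $2:2, $3:2, $4:15}  ⟨branch taken⟩
[8] or   $4, $3, $0  →  {$0:0, $1:0, $2:2, $3:2, $4:2}

0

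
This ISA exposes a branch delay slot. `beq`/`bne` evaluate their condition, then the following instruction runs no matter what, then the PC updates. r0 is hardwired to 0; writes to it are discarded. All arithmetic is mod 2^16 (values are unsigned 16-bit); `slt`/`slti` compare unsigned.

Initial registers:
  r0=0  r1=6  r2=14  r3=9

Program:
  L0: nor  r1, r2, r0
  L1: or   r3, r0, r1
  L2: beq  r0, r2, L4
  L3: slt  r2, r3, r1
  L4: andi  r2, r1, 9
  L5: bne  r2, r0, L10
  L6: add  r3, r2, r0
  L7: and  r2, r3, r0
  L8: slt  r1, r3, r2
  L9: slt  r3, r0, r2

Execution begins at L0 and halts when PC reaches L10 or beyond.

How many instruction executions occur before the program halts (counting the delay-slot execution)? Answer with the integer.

  step pc=0: nor  r1, r2, r0  regs=(0,65521,14,9)
  step pc=1: or   r3, r0, r1  regs=(0,65521,14,65521)
  step pc=2: beq  r0, r2, L4  cond=F  regs=(0,65521,14,65521)
  step pc=3: slt  r2, r3, r1  regs=(0,65521,0,65521)
  step pc=4: andi  r2, r1, 9  regs=(0,65521,1,65521)
  step pc=5: bne  r2, r0, L10  cond=T  regs=(0,65521,1,65521)
  step pc=6: add  r3, r2, r0  regs=(0,65521,1,1)

7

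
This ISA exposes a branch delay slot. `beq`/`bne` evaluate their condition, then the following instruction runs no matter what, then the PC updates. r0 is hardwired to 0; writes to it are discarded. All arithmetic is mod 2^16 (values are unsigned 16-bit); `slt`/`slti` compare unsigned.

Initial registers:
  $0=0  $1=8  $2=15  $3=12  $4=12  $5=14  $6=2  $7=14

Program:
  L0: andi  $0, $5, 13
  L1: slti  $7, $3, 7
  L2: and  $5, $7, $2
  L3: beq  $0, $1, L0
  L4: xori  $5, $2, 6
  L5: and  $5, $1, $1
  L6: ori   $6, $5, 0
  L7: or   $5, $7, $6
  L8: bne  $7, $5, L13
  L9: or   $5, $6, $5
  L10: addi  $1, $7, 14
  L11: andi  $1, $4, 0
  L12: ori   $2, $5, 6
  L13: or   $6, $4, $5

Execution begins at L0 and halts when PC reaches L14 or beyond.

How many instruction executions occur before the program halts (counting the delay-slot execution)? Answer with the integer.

11

  step pc=0: andi  $0, $5, 13  regs=(0,8,15,12,12,14,2,14)
  step pc=1: slti  $7, $3, 7  regs=(0,8,15,12,12,14,2,0)
  step pc=2: and  $5, $7, $2  regs=(0,8,15,12,12,0,2,0)
  step pc=3: beq  $0, $1, L0  cond=F  regs=(0,8,15,12,12,0,2,0)
  step pc=4: xori  $5, $2, 6  regs=(0,8,15,12,12,9,2,0)
  step pc=5: and  $5, $1, $1  regs=(0,8,15,12,12,8,2,0)
  step pc=6: ori   $6, $5, 0  regs=(0,8,15,12,12,8,8,0)
  step pc=7: or   $5, $7, $6  regs=(0,8,15,12,12,8,8,0)
  step pc=8: bne  $7, $5, L13  cond=T  regs=(0,8,15,12,12,8,8,0)
  step pc=9: or   $5, $6, $5  regs=(0,8,15,12,12,8,8,0)
  step pc=13: or   $6, $4, $5  regs=(0,8,15,12,12,8,12,0)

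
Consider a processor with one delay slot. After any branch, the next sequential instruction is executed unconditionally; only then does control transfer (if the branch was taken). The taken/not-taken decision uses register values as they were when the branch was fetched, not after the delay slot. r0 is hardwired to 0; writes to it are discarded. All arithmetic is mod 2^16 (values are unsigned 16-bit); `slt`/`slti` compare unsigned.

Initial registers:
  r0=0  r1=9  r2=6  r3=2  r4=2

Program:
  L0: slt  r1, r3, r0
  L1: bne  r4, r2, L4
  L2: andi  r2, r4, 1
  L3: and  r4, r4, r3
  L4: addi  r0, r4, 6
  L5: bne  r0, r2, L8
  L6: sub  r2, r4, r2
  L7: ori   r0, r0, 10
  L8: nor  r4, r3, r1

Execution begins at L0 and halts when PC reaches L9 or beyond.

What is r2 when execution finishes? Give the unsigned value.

2

[0] slt  r1, r3, r0  →  {r0:0, r1:0, r2:6, r3:2, r4:2}
[1] bne  r4, r2, L4  →  {r0:0, r1:0, r2:6, r3:2, r4:2}  ⟨branch taken⟩
[2] andi  r2, r4, 1  →  {r0:0, r1:0, r2:0, r3:2, r4:2}
[4] addi  r0, r4, 6  →  {r0:0, r1:0, r2:0, r3:2, r4:2}
[5] bne  r0, r2, L8  →  {r0:0, r1:0, r2:0, r3:2, r4:2}  ⟨branch fallthrough⟩
[6] sub  r2, r4, r2  →  {r0:0, r1:0, r2:2, r3:2, r4:2}
[7] ori   r0, r0, 10  →  {r0:0, r1:0, r2:2, r3:2, r4:2}
[8] nor  r4, r3, r1  →  {r0:0, r1:0, r2:2, r3:2, r4:65533}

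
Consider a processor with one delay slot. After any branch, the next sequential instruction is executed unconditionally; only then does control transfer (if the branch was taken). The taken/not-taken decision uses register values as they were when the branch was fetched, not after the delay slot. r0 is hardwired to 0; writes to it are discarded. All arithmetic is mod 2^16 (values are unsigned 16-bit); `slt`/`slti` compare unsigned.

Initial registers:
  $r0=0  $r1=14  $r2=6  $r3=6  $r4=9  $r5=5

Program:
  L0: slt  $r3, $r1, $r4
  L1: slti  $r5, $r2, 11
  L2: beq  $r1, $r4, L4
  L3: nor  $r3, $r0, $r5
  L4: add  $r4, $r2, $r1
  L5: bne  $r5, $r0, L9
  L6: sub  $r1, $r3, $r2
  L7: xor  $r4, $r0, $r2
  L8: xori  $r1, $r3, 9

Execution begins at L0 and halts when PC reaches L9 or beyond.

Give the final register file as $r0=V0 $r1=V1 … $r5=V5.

PC=0  slt  $r3, $r1, $r4     | $r0=0 $r1=14 $r2=6 $r3=0 $r4=9 $r5=5
PC=1  slti  $r5, $r2, 11     | $r0=0 $r1=14 $r2=6 $r3=0 $r4=9 $r5=1
PC=2  beq  $r1, $r4, L4      | $r0=0 $r1=14 $r2=6 $r3=0 $r4=9 $r5=1  [not taken]
PC=3  nor  $r3, $r0, $r5     | $r0=0 $r1=14 $r2=6 $r3=65534 $r4=9 $r5=1
PC=4  add  $r4, $r2, $r1     | $r0=0 $r1=14 $r2=6 $r3=65534 $r4=20 $r5=1
PC=5  bne  $r5, $r0, L9      | $r0=0 $r1=14 $r2=6 $r3=65534 $r4=20 $r5=1  [TAKEN]
PC=6  sub  $r1, $r3, $r2     | $r0=0 $r1=65528 $r2=6 $r3=65534 $r4=20 $r5=1

$r0=0 $r1=65528 $r2=6 $r3=65534 $r4=20 $r5=1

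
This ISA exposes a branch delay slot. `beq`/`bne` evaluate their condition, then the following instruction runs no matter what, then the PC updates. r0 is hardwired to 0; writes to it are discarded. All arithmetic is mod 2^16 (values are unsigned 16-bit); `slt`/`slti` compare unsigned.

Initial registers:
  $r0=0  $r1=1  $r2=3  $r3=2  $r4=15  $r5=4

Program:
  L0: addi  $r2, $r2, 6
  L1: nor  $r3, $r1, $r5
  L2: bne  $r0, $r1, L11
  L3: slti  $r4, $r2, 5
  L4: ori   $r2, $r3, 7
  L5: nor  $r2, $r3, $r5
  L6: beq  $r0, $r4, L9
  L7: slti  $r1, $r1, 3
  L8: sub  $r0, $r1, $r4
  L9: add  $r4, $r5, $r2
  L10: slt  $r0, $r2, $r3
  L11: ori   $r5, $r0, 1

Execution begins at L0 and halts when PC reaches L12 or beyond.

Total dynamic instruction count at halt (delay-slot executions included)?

#0 addi  $r2, $r2, 6 ; 0/1/9/2/15/4
#1 nor  $r3, $r1, $r5 ; 0/1/9/65530/15/4
#2 bne  $r0, $r1, L11 ; 0/1/9/65530/15/4 ; →target
#3 slti  $r4, $r2, 5 ; 0/1/9/65530/0/4
#11 ori   $r5, $r0, 1 ; 0/1/9/65530/0/1

5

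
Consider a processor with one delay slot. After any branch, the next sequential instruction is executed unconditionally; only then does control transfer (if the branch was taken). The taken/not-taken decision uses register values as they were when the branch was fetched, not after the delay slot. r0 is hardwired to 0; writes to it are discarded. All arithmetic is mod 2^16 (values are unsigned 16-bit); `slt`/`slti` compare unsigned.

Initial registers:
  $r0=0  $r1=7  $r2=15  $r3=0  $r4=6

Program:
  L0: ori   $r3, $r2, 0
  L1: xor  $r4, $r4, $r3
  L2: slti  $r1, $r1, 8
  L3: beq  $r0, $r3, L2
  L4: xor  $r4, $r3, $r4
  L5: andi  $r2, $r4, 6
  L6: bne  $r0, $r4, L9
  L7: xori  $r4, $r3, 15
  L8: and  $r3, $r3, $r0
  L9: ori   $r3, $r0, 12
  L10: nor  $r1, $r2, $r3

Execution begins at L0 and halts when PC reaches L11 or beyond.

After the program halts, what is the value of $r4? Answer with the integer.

#0 ori   $r3, $r2, 0 ; 0/7/15/15/6
#1 xor  $r4, $r4, $r3 ; 0/7/15/15/9
#2 slti  $r1, $r1, 8 ; 0/1/15/15/9
#3 beq  $r0, $r3, L2 ; 0/1/15/15/9 ; →fallthru
#4 xor  $r4, $r3, $r4 ; 0/1/15/15/6
#5 andi  $r2, $r4, 6 ; 0/1/6/15/6
#6 bne  $r0, $r4, L9 ; 0/1/6/15/6 ; →target
#7 xori  $r4, $r3, 15 ; 0/1/6/15/0
#9 ori   $r3, $r0, 12 ; 0/1/6/12/0
#10 nor  $r1, $r2, $r3 ; 0/65521/6/12/0

0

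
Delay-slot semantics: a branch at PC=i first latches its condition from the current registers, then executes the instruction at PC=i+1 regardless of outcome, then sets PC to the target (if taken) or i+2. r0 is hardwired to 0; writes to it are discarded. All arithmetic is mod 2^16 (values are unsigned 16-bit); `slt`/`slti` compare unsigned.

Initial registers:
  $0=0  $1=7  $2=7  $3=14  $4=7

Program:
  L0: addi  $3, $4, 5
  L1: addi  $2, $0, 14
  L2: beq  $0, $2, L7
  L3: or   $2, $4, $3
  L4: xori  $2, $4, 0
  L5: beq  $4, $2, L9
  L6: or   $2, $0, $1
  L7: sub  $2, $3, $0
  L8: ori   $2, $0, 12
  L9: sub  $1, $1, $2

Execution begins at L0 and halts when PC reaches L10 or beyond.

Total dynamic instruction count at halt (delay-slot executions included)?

8

PC=0  addi  $3, $4, 5        | $0=0 $1=7 $2=7 $3=12 $4=7
PC=1  addi  $2, $0, 14       | $0=0 $1=7 $2=14 $3=12 $4=7
PC=2  beq  $0, $2, L7        | $0=0 $1=7 $2=14 $3=12 $4=7  [not taken]
PC=3  or   $2, $4, $3        | $0=0 $1=7 $2=15 $3=12 $4=7
PC=4  xori  $2, $4, 0        | $0=0 $1=7 $2=7 $3=12 $4=7
PC=5  beq  $4, $2, L9        | $0=0 $1=7 $2=7 $3=12 $4=7  [TAKEN]
PC=6  or   $2, $0, $1        | $0=0 $1=7 $2=7 $3=12 $4=7
PC=9  sub  $1, $1, $2        | $0=0 $1=0 $2=7 $3=12 $4=7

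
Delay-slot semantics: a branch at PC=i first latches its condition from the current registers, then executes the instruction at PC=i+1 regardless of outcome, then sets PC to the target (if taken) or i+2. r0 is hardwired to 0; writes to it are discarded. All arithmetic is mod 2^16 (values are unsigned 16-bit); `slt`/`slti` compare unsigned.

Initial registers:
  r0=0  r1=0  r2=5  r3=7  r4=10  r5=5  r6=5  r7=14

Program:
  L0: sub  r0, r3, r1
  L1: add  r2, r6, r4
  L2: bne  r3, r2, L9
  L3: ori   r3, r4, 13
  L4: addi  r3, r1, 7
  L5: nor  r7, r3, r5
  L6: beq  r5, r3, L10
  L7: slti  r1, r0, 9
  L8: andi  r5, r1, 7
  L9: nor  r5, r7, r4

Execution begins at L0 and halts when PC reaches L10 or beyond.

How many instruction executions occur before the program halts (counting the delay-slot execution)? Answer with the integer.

5

PC=0  sub  r0, r3, r1        | r0=0 r1=0 r2=5 r3=7 r4=10 r5=5 r6=5 r7=14
PC=1  add  r2, r6, r4        | r0=0 r1=0 r2=15 r3=7 r4=10 r5=5 r6=5 r7=14
PC=2  bne  r3, r2, L9        | r0=0 r1=0 r2=15 r3=7 r4=10 r5=5 r6=5 r7=14  [TAKEN]
PC=3  ori   r3, r4, 13       | r0=0 r1=0 r2=15 r3=15 r4=10 r5=5 r6=5 r7=14
PC=9  nor  r5, r7, r4        | r0=0 r1=0 r2=15 r3=15 r4=10 r5=65521 r6=5 r7=14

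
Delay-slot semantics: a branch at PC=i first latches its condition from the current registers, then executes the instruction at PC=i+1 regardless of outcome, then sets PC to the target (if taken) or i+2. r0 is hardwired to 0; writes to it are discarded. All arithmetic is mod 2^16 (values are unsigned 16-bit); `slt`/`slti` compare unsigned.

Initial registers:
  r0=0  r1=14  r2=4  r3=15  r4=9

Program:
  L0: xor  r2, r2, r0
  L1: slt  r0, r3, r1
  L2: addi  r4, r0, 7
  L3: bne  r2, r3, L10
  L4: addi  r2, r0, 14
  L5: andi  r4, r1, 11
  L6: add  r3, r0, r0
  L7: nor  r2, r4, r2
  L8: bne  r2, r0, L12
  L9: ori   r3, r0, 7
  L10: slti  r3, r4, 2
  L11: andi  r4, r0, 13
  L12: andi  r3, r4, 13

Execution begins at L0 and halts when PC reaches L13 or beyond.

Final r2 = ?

14

#0 xor  r2, r2, r0 ; 0/14/4/15/9
#1 slt  r0, r3, r1 ; 0/14/4/15/9
#2 addi  r4, r0, 7 ; 0/14/4/15/7
#3 bne  r2, r3, L10 ; 0/14/4/15/7 ; →target
#4 addi  r2, r0, 14 ; 0/14/14/15/7
#10 slti  r3, r4, 2 ; 0/14/14/0/7
#11 andi  r4, r0, 13 ; 0/14/14/0/0
#12 andi  r3, r4, 13 ; 0/14/14/0/0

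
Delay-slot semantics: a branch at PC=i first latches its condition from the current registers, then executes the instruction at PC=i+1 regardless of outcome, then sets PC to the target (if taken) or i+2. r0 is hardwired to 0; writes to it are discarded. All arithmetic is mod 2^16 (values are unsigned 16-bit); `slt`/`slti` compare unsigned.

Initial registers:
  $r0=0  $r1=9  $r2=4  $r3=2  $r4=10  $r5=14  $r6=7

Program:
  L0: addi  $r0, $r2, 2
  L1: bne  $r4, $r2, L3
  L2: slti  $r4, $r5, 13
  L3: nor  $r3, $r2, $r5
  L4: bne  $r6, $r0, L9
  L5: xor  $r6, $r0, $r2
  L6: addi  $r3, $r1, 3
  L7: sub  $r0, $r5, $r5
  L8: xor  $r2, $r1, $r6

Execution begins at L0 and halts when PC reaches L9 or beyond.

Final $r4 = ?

[0] addi  $r0, $r2, 2  →  {$r0:0, $r1:9, $r2:4, $r3:2, $r4:10, $r5:14, $r6:7}
[1] bne  $r4, $r2, L3  →  {$r0:0, $r1:9, $r2:4, $r3:2, $r4:10, $r5:14, $r6:7}  ⟨branch taken⟩
[2] slti  $r4, $r5, 13  →  {$r0:0, $r1:9, $r2:4, $r3:2, $r4:0, $r5:14, $r6:7}
[3] nor  $r3, $r2, $r5  →  {$r0:0, $r1:9, $r2:4, $r3:65521, $r4:0, $r5:14, $r6:7}
[4] bne  $r6, $r0, L9  →  {$r0:0, $r1:9, $r2:4, $r3:65521, $r4:0, $r5:14, $r6:7}  ⟨branch taken⟩
[5] xor  $r6, $r0, $r2  →  {$r0:0, $r1:9, $r2:4, $r3:65521, $r4:0, $r5:14, $r6:4}

0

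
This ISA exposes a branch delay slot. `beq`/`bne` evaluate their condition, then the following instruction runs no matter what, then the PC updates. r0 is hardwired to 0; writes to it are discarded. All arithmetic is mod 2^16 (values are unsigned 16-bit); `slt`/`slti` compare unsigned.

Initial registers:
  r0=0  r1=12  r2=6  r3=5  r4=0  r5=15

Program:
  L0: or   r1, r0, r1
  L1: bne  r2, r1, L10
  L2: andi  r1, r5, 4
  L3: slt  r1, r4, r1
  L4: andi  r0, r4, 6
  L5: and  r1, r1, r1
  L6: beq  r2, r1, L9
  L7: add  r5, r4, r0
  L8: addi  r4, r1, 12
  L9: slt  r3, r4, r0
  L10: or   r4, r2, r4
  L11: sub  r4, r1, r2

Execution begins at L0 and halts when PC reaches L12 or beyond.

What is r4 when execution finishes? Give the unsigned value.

65534

  step pc=0: or   r1, r0, r1  regs=(0,12,6,5,0,15)
  step pc=1: bne  r2, r1, L10  cond=T  regs=(0,12,6,5,0,15)
  step pc=2: andi  r1, r5, 4  regs=(0,4,6,5,0,15)
  step pc=10: or   r4, r2, r4  regs=(0,4,6,5,6,15)
  step pc=11: sub  r4, r1, r2  regs=(0,4,6,5,65534,15)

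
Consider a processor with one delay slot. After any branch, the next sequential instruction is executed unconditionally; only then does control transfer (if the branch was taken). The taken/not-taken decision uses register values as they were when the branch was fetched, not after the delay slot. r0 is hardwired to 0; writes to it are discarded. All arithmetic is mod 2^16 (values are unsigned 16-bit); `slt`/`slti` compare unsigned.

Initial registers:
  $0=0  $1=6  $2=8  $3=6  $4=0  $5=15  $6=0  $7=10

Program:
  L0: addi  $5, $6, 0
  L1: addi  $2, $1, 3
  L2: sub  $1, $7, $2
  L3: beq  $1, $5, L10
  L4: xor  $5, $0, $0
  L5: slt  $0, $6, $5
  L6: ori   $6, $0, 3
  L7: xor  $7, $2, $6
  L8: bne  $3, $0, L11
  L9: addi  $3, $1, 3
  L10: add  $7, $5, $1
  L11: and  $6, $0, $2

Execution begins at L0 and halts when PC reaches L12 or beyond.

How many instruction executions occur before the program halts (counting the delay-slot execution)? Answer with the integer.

11

[0] addi  $5, $6, 0  →  {$0:0, $1:6, $2:8, $3:6, $4:0, $5:0, $6:0, $7:10}
[1] addi  $2, $1, 3  →  {$0:0, $1:6, $2:9, $3:6, $4:0, $5:0, $6:0, $7:10}
[2] sub  $1, $7, $2  →  {$0:0, $1:1, $2:9, $3:6, $4:0, $5:0, $6:0, $7:10}
[3] beq  $1, $5, L10  →  {$0:0, $1:1, $2:9, $3:6, $4:0, $5:0, $6:0, $7:10}  ⟨branch fallthrough⟩
[4] xor  $5, $0, $0  →  {$0:0, $1:1, $2:9, $3:6, $4:0, $5:0, $6:0, $7:10}
[5] slt  $0, $6, $5  →  {$0:0, $1:1, $2:9, $3:6, $4:0, $5:0, $6:0, $7:10}
[6] ori   $6, $0, 3  →  {$0:0, $1:1, $2:9, $3:6, $4:0, $5:0, $6:3, $7:10}
[7] xor  $7, $2, $6  →  {$0:0, $1:1, $2:9, $3:6, $4:0, $5:0, $6:3, $7:10}
[8] bne  $3, $0, L11  →  {$0:0, $1:1, $2:9, $3:6, $4:0, $5:0, $6:3, $7:10}  ⟨branch taken⟩
[9] addi  $3, $1, 3  →  {$0:0, $1:1, $2:9, $3:4, $4:0, $5:0, $6:3, $7:10}
[11] and  $6, $0, $2  →  {$0:0, $1:1, $2:9, $3:4, $4:0, $5:0, $6:0, $7:10}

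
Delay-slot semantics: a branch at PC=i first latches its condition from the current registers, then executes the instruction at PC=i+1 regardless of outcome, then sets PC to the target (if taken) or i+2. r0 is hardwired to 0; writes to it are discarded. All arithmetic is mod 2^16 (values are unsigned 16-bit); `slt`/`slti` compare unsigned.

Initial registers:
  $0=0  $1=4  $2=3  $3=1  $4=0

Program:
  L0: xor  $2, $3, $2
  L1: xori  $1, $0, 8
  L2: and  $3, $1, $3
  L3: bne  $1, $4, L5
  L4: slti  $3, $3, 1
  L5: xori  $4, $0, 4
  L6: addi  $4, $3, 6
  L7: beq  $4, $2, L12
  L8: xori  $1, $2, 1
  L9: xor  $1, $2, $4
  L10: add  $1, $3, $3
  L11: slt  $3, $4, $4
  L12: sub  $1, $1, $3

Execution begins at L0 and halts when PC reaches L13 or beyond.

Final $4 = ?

  step pc=0: xor  $2, $3, $2  regs=(0,4,2,1,0)
  step pc=1: xori  $1, $0, 8  regs=(0,8,2,1,0)
  step pc=2: and  $3, $1, $3  regs=(0,8,2,0,0)
  step pc=3: bne  $1, $4, L5  cond=T  regs=(0,8,2,0,0)
  step pc=4: slti  $3, $3, 1  regs=(0,8,2,1,0)
  step pc=5: xori  $4, $0, 4  regs=(0,8,2,1,4)
  step pc=6: addi  $4, $3, 6  regs=(0,8,2,1,7)
  step pc=7: beq  $4, $2, L12  cond=F  regs=(0,8,2,1,7)
  step pc=8: xori  $1, $2, 1  regs=(0,3,2,1,7)
  step pc=9: xor  $1, $2, $4  regs=(0,5,2,1,7)
  step pc=10: add  $1, $3, $3  regs=(0,2,2,1,7)
  step pc=11: slt  $3, $4, $4  regs=(0,2,2,0,7)
  step pc=12: sub  $1, $1, $3  regs=(0,2,2,0,7)

7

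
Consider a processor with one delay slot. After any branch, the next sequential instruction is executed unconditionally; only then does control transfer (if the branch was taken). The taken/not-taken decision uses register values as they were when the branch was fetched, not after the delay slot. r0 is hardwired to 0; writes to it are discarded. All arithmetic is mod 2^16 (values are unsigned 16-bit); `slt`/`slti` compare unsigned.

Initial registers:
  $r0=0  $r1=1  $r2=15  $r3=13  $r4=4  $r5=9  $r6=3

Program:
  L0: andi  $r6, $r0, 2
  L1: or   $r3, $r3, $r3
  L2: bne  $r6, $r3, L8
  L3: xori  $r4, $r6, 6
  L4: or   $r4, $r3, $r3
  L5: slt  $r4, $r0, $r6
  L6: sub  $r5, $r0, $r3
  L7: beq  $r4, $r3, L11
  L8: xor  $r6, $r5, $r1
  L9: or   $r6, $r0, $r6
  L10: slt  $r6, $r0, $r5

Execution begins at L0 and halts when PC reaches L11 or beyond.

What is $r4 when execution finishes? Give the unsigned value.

[0] andi  $r6, $r0, 2  →  {$r0:0, $r1:1, $r2:15, $r3:13, $r4:4, $r5:9, $r6:0}
[1] or   $r3, $r3, $r3  →  {$r0:0, $r1:1, $r2:15, $r3:13, $r4:4, $r5:9, $r6:0}
[2] bne  $r6, $r3, L8  →  {$r0:0, $r1:1, $r2:15, $r3:13, $r4:4, $r5:9, $r6:0}  ⟨branch taken⟩
[3] xori  $r4, $r6, 6  →  {$r0:0, $r1:1, $r2:15, $r3:13, $r4:6, $r5:9, $r6:0}
[8] xor  $r6, $r5, $r1  →  {$r0:0, $r1:1, $r2:15, $r3:13, $r4:6, $r5:9, $r6:8}
[9] or   $r6, $r0, $r6  →  {$r0:0, $r1:1, $r2:15, $r3:13, $r4:6, $r5:9, $r6:8}
[10] slt  $r6, $r0, $r5  →  {$r0:0, $r1:1, $r2:15, $r3:13, $r4:6, $r5:9, $r6:1}

6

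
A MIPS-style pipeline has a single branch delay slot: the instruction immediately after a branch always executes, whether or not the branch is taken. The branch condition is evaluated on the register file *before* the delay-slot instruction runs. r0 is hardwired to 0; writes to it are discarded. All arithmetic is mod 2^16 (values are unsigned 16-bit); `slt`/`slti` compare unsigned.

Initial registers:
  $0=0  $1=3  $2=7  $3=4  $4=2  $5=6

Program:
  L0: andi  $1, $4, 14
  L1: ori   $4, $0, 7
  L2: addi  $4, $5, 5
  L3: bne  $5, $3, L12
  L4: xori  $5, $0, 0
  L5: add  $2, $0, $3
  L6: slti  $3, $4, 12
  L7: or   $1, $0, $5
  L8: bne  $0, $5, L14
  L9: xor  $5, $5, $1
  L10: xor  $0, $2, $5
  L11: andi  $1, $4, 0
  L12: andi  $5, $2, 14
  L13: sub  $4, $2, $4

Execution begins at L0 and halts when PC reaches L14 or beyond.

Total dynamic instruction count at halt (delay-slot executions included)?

7

[0] andi  $1, $4, 14  →  {$0:0, $1:2, $2:7, $3:4, $4:2, $5:6}
[1] ori   $4, $0, 7  →  {$0:0, $1:2, $2:7, $3:4, $4:7, $5:6}
[2] addi  $4, $5, 5  →  {$0:0, $1:2, $2:7, $3:4, $4:11, $5:6}
[3] bne  $5, $3, L12  →  {$0:0, $1:2, $2:7, $3:4, $4:11, $5:6}  ⟨branch taken⟩
[4] xori  $5, $0, 0  →  {$0:0, $1:2, $2:7, $3:4, $4:11, $5:0}
[12] andi  $5, $2, 14  →  {$0:0, $1:2, $2:7, $3:4, $4:11, $5:6}
[13] sub  $4, $2, $4  →  {$0:0, $1:2, $2:7, $3:4, $4:65532, $5:6}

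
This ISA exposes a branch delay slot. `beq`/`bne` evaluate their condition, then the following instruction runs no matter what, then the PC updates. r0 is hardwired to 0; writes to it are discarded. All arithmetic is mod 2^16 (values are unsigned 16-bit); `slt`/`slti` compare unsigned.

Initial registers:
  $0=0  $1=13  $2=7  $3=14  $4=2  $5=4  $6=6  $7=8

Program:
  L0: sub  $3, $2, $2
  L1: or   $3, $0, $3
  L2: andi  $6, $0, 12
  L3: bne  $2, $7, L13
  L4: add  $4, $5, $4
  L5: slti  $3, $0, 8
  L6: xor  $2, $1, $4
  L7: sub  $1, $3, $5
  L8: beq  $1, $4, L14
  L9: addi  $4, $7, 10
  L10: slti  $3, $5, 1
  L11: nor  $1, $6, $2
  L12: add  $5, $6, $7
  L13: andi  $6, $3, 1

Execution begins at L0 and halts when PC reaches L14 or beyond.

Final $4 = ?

[0] sub  $3, $2, $2  →  {$0:0, $1:13, $2:7, $3:0, $4:2, $5:4, $6:6, $7:8}
[1] or   $3, $0, $3  →  {$0:0, $1:13, $2:7, $3:0, $4:2, $5:4, $6:6, $7:8}
[2] andi  $6, $0, 12  →  {$0:0, $1:13, $2:7, $3:0, $4:2, $5:4, $6:0, $7:8}
[3] bne  $2, $7, L13  →  {$0:0, $1:13, $2:7, $3:0, $4:2, $5:4, $6:0, $7:8}  ⟨branch taken⟩
[4] add  $4, $5, $4  →  {$0:0, $1:13, $2:7, $3:0, $4:6, $5:4, $6:0, $7:8}
[13] andi  $6, $3, 1  →  {$0:0, $1:13, $2:7, $3:0, $4:6, $5:4, $6:0, $7:8}

6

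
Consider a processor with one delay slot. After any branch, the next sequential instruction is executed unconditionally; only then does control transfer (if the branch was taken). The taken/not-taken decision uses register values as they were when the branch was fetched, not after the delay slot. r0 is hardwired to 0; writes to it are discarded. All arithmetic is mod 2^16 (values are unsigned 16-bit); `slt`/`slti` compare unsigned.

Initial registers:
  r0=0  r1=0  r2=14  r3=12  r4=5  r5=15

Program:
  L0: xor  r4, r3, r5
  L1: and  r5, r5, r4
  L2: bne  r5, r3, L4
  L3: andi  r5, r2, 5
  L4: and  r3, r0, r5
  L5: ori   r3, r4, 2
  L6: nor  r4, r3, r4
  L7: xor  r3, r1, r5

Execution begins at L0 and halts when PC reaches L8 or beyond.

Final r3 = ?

4

PC=0  xor  r4, r3, r5        | r0=0 r1=0 r2=14 r3=12 r4=3 r5=15
PC=1  and  r5, r5, r4        | r0=0 r1=0 r2=14 r3=12 r4=3 r5=3
PC=2  bne  r5, r3, L4        | r0=0 r1=0 r2=14 r3=12 r4=3 r5=3  [TAKEN]
PC=3  andi  r5, r2, 5        | r0=0 r1=0 r2=14 r3=12 r4=3 r5=4
PC=4  and  r3, r0, r5        | r0=0 r1=0 r2=14 r3=0 r4=3 r5=4
PC=5  ori   r3, r4, 2        | r0=0 r1=0 r2=14 r3=3 r4=3 r5=4
PC=6  nor  r4, r3, r4        | r0=0 r1=0 r2=14 r3=3 r4=65532 r5=4
PC=7  xor  r3, r1, r5        | r0=0 r1=0 r2=14 r3=4 r4=65532 r5=4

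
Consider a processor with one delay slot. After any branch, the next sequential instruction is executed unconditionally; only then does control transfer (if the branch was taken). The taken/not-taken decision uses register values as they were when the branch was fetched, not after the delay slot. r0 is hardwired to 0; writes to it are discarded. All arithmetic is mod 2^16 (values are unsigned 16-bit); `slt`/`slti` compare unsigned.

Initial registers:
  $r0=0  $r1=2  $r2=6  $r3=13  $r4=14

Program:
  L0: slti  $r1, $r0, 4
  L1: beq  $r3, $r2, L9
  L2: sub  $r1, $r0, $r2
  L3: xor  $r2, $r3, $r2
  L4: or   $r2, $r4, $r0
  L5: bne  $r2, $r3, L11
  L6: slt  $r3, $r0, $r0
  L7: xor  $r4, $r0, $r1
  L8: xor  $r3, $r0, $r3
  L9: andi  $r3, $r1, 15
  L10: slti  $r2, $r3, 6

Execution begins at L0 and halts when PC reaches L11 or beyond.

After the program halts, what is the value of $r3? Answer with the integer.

PC=0  slti  $r1, $r0, 4      | $r0=0 $r1=1 $r2=6 $r3=13 $r4=14
PC=1  beq  $r3, $r2, L9      | $r0=0 $r1=1 $r2=6 $r3=13 $r4=14  [not taken]
PC=2  sub  $r1, $r0, $r2     | $r0=0 $r1=65530 $r2=6 $r3=13 $r4=14
PC=3  xor  $r2, $r3, $r2     | $r0=0 $r1=65530 $r2=11 $r3=13 $r4=14
PC=4  or   $r2, $r4, $r0     | $r0=0 $r1=65530 $r2=14 $r3=13 $r4=14
PC=5  bne  $r2, $r3, L11     | $r0=0 $r1=65530 $r2=14 $r3=13 $r4=14  [TAKEN]
PC=6  slt  $r3, $r0, $r0     | $r0=0 $r1=65530 $r2=14 $r3=0 $r4=14

0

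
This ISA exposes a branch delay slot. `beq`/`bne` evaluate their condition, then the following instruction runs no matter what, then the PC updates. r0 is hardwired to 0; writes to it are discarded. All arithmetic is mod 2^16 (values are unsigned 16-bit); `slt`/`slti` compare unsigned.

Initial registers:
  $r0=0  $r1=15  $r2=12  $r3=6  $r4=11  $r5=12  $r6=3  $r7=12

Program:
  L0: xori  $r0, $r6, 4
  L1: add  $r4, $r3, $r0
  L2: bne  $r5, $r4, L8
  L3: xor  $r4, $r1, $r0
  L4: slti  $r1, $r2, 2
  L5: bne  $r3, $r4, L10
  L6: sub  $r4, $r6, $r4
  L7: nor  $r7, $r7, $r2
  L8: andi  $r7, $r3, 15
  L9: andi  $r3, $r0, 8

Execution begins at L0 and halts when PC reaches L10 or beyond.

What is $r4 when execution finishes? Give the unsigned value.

15

#0 xori  $r0, $r6, 4 ; 0/15/12/6/11/12/3/12
#1 add  $r4, $r3, $r0 ; 0/15/12/6/6/12/3/12
#2 bne  $r5, $r4, L8 ; 0/15/12/6/6/12/3/12 ; →target
#3 xor  $r4, $r1, $r0 ; 0/15/12/6/15/12/3/12
#8 andi  $r7, $r3, 15 ; 0/15/12/6/15/12/3/6
#9 andi  $r3, $r0, 8 ; 0/15/12/0/15/12/3/6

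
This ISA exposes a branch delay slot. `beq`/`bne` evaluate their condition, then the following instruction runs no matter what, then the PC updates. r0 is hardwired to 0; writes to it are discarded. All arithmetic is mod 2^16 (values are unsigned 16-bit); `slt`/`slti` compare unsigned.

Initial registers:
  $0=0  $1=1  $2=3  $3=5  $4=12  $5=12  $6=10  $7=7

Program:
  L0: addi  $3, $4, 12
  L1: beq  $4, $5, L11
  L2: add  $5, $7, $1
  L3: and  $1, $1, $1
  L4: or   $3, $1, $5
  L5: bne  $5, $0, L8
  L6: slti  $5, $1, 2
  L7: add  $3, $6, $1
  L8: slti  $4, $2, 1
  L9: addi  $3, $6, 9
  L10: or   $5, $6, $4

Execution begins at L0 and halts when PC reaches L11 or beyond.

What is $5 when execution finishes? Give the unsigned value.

  step pc=0: addi  $3, $4, 12  regs=(0,1,3,24,12,12,10,7)
  step pc=1: beq  $4, $5, L11  cond=T  regs=(0,1,3,24,12,12,10,7)
  step pc=2: add  $5, $7, $1  regs=(0,1,3,24,12,8,10,7)

8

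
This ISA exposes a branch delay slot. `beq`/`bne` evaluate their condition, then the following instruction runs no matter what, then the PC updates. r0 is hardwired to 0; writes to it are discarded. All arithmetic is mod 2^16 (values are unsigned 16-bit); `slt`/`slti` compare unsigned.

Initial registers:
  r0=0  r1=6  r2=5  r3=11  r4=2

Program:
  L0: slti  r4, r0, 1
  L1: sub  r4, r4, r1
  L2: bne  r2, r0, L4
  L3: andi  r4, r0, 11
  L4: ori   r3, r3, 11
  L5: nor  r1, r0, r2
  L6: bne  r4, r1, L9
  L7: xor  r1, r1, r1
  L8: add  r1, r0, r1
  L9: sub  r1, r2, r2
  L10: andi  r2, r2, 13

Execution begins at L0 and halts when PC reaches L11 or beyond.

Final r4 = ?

[0] slti  r4, r0, 1  →  {r0:0, r1:6, r2:5, r3:11, r4:1}
[1] sub  r4, r4, r1  →  {r0:0, r1:6, r2:5, r3:11, r4:65531}
[2] bne  r2, r0, L4  →  {r0:0, r1:6, r2:5, r3:11, r4:65531}  ⟨branch taken⟩
[3] andi  r4, r0, 11  →  {r0:0, r1:6, r2:5, r3:11, r4:0}
[4] ori   r3, r3, 11  →  {r0:0, r1:6, r2:5, r3:11, r4:0}
[5] nor  r1, r0, r2  →  {r0:0, r1:65530, r2:5, r3:11, r4:0}
[6] bne  r4, r1, L9  →  {r0:0, r1:65530, r2:5, r3:11, r4:0}  ⟨branch taken⟩
[7] xor  r1, r1, r1  →  {r0:0, r1:0, r2:5, r3:11, r4:0}
[9] sub  r1, r2, r2  →  {r0:0, r1:0, r2:5, r3:11, r4:0}
[10] andi  r2, r2, 13  →  {r0:0, r1:0, r2:5, r3:11, r4:0}

0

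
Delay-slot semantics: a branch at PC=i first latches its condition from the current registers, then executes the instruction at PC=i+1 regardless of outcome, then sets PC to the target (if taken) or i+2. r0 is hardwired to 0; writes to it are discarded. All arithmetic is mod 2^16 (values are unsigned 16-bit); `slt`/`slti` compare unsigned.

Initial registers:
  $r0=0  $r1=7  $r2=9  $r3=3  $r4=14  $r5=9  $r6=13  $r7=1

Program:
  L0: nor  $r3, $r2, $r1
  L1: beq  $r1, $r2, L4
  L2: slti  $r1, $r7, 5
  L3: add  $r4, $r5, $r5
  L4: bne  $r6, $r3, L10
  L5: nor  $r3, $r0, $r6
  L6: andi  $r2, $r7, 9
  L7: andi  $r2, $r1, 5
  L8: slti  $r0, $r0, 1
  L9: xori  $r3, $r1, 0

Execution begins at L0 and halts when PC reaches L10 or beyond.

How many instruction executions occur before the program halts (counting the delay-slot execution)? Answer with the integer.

6

  step pc=0: nor  $r3, $r2, $r1  regs=(0,7,9,65520,14,9,13,1)
  step pc=1: beq  $r1, $r2, L4  cond=F  regs=(0,7,9,65520,14,9,13,1)
  step pc=2: slti  $r1, $r7, 5  regs=(0,1,9,65520,14,9,13,1)
  step pc=3: add  $r4, $r5, $r5  regs=(0,1,9,65520,18,9,13,1)
  step pc=4: bne  $r6, $r3, L10  cond=T  regs=(0,1,9,65520,18,9,13,1)
  step pc=5: nor  $r3, $r0, $r6  regs=(0,1,9,65522,18,9,13,1)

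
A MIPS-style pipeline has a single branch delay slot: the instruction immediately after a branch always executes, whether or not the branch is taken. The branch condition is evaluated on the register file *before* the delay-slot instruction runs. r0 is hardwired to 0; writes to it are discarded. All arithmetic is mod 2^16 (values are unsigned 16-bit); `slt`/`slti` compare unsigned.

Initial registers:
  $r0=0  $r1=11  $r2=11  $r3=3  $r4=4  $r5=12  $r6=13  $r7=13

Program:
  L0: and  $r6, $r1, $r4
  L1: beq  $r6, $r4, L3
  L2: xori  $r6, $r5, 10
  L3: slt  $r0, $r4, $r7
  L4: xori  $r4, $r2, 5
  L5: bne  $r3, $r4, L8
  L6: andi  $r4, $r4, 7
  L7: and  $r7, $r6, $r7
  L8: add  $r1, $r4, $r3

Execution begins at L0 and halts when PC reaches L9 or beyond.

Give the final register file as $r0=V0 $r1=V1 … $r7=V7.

[0] and  $r6, $r1, $r4  →  {$r0:0, $r1:11, $r2:11, $r3:3, $r4:4, $r5:12, $r6:0, $r7:13}
[1] beq  $r6, $r4, L3  →  {$r0:0, $r1:11, $r2:11, $r3:3, $r4:4, $r5:12, $r6:0, $r7:13}  ⟨branch fallthrough⟩
[2] xori  $r6, $r5, 10  →  {$r0:0, $r1:11, $r2:11, $r3:3, $r4:4, $r5:12, $r6:6, $r7:13}
[3] slt  $r0, $r4, $r7  →  {$r0:0, $r1:11, $r2:11, $r3:3, $r4:4, $r5:12, $r6:6, $r7:13}
[4] xori  $r4, $r2, 5  →  {$r0:0, $r1:11, $r2:11, $r3:3, $r4:14, $r5:12, $r6:6, $r7:13}
[5] bne  $r3, $r4, L8  →  {$r0:0, $r1:11, $r2:11, $r3:3, $r4:14, $r5:12, $r6:6, $r7:13}  ⟨branch taken⟩
[6] andi  $r4, $r4, 7  →  {$r0:0, $r1:11, $r2:11, $r3:3, $r4:6, $r5:12, $r6:6, $r7:13}
[8] add  $r1, $r4, $r3  →  {$r0:0, $r1:9, $r2:11, $r3:3, $r4:6, $r5:12, $r6:6, $r7:13}

$r0=0 $r1=9 $r2=11 $r3=3 $r4=6 $r5=12 $r6=6 $r7=13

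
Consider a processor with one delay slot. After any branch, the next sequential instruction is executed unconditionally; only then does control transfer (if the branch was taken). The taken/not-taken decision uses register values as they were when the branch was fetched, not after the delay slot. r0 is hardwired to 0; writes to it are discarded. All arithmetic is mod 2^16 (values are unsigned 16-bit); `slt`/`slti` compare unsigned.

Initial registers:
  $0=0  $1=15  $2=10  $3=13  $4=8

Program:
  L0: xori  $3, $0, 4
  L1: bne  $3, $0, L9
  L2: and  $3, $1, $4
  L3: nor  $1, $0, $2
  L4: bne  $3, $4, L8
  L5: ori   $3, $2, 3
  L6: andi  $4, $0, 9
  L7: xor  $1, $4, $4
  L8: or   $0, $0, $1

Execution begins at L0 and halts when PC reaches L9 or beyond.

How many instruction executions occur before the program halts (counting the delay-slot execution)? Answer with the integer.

3

  step pc=0: xori  $3, $0, 4  regs=(0,15,10,4,8)
  step pc=1: bne  $3, $0, L9  cond=T  regs=(0,15,10,4,8)
  step pc=2: and  $3, $1, $4  regs=(0,15,10,8,8)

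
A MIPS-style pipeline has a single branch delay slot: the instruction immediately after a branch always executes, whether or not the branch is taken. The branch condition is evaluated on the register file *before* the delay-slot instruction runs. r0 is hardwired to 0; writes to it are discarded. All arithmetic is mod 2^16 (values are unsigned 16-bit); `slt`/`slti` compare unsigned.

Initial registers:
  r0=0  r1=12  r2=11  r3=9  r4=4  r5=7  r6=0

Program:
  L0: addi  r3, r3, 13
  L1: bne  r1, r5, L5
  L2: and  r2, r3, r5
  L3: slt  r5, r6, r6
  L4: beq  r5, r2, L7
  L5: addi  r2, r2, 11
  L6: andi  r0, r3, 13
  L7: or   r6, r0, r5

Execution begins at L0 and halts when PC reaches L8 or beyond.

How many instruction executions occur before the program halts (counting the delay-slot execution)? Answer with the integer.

[0] addi  r3, r3, 13  →  {r0:0, r1:12, r2:11, r3:22, r4:4, r5:7, r6:0}
[1] bne  r1, r5, L5  →  {r0:0, r1:12, r2:11, r3:22, r4:4, r5:7, r6:0}  ⟨branch taken⟩
[2] and  r2, r3, r5  →  {r0:0, r1:12, r2:6, r3:22, r4:4, r5:7, r6:0}
[5] addi  r2, r2, 11  →  {r0:0, r1:12, r2:17, r3:22, r4:4, r5:7, r6:0}
[6] andi  r0, r3, 13  →  {r0:0, r1:12, r2:17, r3:22, r4:4, r5:7, r6:0}
[7] or   r6, r0, r5  →  {r0:0, r1:12, r2:17, r3:22, r4:4, r5:7, r6:7}

6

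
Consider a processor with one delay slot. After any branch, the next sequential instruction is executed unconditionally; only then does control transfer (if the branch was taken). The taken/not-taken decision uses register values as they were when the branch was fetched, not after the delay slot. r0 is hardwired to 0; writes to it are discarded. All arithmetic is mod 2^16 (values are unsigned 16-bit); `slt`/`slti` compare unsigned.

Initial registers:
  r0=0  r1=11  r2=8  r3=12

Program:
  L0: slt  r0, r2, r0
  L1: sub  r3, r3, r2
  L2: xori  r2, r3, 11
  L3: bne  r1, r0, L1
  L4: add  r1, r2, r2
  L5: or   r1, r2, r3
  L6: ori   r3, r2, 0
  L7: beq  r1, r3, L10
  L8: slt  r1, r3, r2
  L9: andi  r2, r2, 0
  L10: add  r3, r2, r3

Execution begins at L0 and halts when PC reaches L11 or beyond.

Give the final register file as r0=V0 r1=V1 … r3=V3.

r0=0 r1=0 r2=0 r3=0

#0 slt  r0, r2, r0 ; 0/11/8/12
#1 sub  r3, r3, r2 ; 0/11/8/4
#2 xori  r2, r3, 11 ; 0/11/15/4
#3 bne  r1, r0, L1 ; 0/11/15/4 ; →target
#4 add  r1, r2, r2 ; 0/30/15/4
#1 sub  r3, r3, r2 ; 0/30/15/65525
#2 xori  r2, r3, 11 ; 0/30/65534/65525
#3 bne  r1, r0, L1 ; 0/30/65534/65525 ; →target
#4 add  r1, r2, r2 ; 0/65532/65534/65525
#1 sub  r3, r3, r2 ; 0/65532/65534/65527
#2 xori  r2, r3, 11 ; 0/65532/65532/65527
#3 bne  r1, r0, L1 ; 0/65532/65532/65527 ; →target
#4 add  r1, r2, r2 ; 0/65528/65532/65527
#1 sub  r3, r3, r2 ; 0/65528/65532/65531
#2 xori  r2, r3, 11 ; 0/65528/65520/65531
#3 bne  r1, r0, L1 ; 0/65528/65520/65531 ; →target
#4 add  r1, r2, r2 ; 0/65504/65520/65531
#1 sub  r3, r3, r2 ; 0/65504/65520/11
#2 xori  r2, r3, 11 ; 0/65504/0/11
#3 bne  r1, r0, L1 ; 0/65504/0/11 ; →target
#4 add  r1, r2, r2 ; 0/0/0/11
#1 sub  r3, r3, r2 ; 0/0/0/11
#2 xori  r2, r3, 11 ; 0/0/0/11
#3 bne  r1, r0, L1 ; 0/0/0/11 ; →fallthru
#4 add  r1, r2, r2 ; 0/0/0/11
#5 or   r1, r2, r3 ; 0/11/0/11
#6 ori   r3, r2, 0 ; 0/11/0/0
#7 beq  r1, r3, L10 ; 0/11/0/0 ; →fallthru
#8 slt  r1, r3, r2 ; 0/0/0/0
#9 andi  r2, r2, 0 ; 0/0/0/0
#10 add  r3, r2, r3 ; 0/0/0/0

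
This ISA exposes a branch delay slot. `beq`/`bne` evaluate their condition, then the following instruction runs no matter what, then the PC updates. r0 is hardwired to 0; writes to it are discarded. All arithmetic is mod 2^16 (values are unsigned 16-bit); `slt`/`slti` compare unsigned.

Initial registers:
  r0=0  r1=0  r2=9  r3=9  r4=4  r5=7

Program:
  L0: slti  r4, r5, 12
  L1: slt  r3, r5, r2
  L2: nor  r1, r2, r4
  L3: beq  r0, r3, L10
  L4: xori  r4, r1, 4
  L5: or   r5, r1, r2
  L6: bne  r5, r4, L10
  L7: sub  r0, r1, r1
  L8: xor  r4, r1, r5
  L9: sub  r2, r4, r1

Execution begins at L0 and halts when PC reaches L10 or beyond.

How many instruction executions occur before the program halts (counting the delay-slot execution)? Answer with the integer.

[0] slti  r4, r5, 12  →  {r0:0, r1:0, r2:9, r3:9, r4:1, r5:7}
[1] slt  r3, r5, r2  →  {r0:0, r1:0, r2:9, r3:1, r4:1, r5:7}
[2] nor  r1, r2, r4  →  {r0:0, r1:65526, r2:9, r3:1, r4:1, r5:7}
[3] beq  r0, r3, L10  →  {r0:0, r1:65526, r2:9, r3:1, r4:1, r5:7}  ⟨branch fallthrough⟩
[4] xori  r4, r1, 4  →  {r0:0, r1:65526, r2:9, r3:1, r4:65522, r5:7}
[5] or   r5, r1, r2  →  {r0:0, r1:65526, r2:9, r3:1, r4:65522, r5:65535}
[6] bne  r5, r4, L10  →  {r0:0, r1:65526, r2:9, r3:1, r4:65522, r5:65535}  ⟨branch taken⟩
[7] sub  r0, r1, r1  →  {r0:0, r1:65526, r2:9, r3:1, r4:65522, r5:65535}

8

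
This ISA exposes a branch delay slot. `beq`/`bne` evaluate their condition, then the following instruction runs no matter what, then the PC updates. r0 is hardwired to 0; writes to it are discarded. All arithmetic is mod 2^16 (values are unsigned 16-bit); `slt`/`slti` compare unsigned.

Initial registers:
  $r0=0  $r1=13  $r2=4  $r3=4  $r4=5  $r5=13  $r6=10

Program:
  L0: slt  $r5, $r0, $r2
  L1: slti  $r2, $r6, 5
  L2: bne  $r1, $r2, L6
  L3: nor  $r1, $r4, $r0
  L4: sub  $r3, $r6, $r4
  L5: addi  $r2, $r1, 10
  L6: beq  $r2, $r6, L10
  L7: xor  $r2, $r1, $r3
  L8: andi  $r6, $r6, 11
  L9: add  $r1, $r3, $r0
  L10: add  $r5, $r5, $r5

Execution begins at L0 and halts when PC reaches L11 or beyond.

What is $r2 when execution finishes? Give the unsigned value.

#0 slt  $r5, $r0, $r2 ; 0/13/4/4/5/1/10
#1 slti  $r2, $r6, 5 ; 0/13/0/4/5/1/10
#2 bne  $r1, $r2, L6 ; 0/13/0/4/5/1/10 ; →target
#3 nor  $r1, $r4, $r0 ; 0/65530/0/4/5/1/10
#6 beq  $r2, $r6, L10 ; 0/65530/0/4/5/1/10 ; →fallthru
#7 xor  $r2, $r1, $r3 ; 0/65530/65534/4/5/1/10
#8 andi  $r6, $r6, 11 ; 0/65530/65534/4/5/1/10
#9 add  $r1, $r3, $r0 ; 0/4/65534/4/5/1/10
#10 add  $r5, $r5, $r5 ; 0/4/65534/4/5/2/10

65534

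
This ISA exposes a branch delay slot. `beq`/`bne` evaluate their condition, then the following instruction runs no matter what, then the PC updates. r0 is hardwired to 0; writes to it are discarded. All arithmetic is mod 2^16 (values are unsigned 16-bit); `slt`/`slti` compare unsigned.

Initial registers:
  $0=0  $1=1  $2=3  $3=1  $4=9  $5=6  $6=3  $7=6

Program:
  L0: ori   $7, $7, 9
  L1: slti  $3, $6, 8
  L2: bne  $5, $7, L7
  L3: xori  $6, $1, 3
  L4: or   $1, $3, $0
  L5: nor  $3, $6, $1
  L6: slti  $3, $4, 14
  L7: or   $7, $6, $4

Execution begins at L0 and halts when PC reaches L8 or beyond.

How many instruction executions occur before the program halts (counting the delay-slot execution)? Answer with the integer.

5

  step pc=0: ori   $7, $7, 9  regs=(0,1,3,1,9,6,3,15)
  step pc=1: slti  $3, $6, 8  regs=(0,1,3,1,9,6,3,15)
  step pc=2: bne  $5, $7, L7  cond=T  regs=(0,1,3,1,9,6,3,15)
  step pc=3: xori  $6, $1, 3  regs=(0,1,3,1,9,6,2,15)
  step pc=7: or   $7, $6, $4  regs=(0,1,3,1,9,6,2,11)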